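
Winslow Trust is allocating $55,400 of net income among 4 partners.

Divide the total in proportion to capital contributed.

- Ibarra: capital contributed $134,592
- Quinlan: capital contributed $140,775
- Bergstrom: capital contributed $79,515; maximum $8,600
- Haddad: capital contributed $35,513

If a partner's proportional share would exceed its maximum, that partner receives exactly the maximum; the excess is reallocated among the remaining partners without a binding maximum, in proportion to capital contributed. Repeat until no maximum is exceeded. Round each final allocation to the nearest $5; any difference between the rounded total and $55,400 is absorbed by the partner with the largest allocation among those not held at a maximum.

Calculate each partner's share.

Capital contributed total: 390,395.
Unconstrained shares: Ibarra 19,099.62; Quinlan 19,977.04; Bergstrom 11,283.78; Haddad 5,039.56.
Held at cap: Bergstrom ($8,600); residual $46,800 reallocated over remaining capital contributed 310,880.
Redistributed shares: Ibarra 20,261.53 → $20,260; Quinlan 21,192.33 → $21,190; Haddad 5,346.14 → $5,345.
Rounding difference +$5 applied to Quinlan → $21,195.

Ibarra: $20,260 | Quinlan: $21,195 | Bergstrom: $8,600 | Haddad: $5,345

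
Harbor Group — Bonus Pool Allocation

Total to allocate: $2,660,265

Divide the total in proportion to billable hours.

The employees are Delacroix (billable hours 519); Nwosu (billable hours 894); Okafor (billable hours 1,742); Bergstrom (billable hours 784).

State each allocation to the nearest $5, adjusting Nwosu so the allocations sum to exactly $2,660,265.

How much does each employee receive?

Total billable hours = 3,939.
Proportional shares: Delacroix 519/3,939 × $2,660,265 = 350,514.73; Nwosu 894/3,939 × $2,660,265 = 603,776.82; Okafor 1,742/3,939 × $2,660,265 = 1,176,486.83; Bergstrom 784/3,939 × $2,660,265 = 529,486.61.
At nearest $5: Delacroix $350,515; Nwosu $603,775; Okafor $1,176,485; Bergstrom $529,485. Sum = $2,660,260.
Difference $2,660,265 − $2,660,260 = +$5 applied to Nwosu: Nwosu becomes $603,780.

Delacroix: $350,515; Nwosu: $603,780; Okafor: $1,176,485; Bergstrom: $529,485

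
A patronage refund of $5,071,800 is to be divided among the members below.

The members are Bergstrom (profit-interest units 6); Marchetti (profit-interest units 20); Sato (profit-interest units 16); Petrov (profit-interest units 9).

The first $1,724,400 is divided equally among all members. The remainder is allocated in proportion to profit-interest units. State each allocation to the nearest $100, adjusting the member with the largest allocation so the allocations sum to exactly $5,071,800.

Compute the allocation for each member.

Bergstrom: $824,900 | Marchetti: $1,743,800 | Sato: $1,481,300 | Petrov: $1,021,800

First tranche $1,724,400 split equally: $431,100 each.
Remainder $3,347,400 by profit-interest units (total 51): Bergstrom 393,811.76 → $393,800; Marchetti 1,312,705.88 → $1,312,700; Sato 1,050,164.71 → $1,050,200; Petrov 590,717.65 → $590,700.
Totals: Bergstrom $431,100 + $393,800 = $824,900; Marchetti $431,100 + $1,312,700 = $1,743,800; Sato $431,100 + $1,050,200 = $1,481,300; Petrov $431,100 + $590,700 = $1,021,800.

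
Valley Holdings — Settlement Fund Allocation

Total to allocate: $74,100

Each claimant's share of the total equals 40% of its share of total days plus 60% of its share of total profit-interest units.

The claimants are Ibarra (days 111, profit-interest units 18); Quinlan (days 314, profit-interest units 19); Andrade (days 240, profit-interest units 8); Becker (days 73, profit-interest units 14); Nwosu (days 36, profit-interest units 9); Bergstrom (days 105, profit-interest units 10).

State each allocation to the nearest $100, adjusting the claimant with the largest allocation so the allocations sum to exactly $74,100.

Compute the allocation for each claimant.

Days total 879; profit-interest units total 78.
Composite weights (40% days + 60% profit-interest units): Ibarra 0.1890; Quinlan 0.2890; Andrade 0.1708; Becker 0.1409; Nwosu 0.0856; Bergstrom 0.1247.
Pro-rata amounts: Ibarra 14,002.94; Quinlan 21,418.12; Andrade 12,652.83; Becker 10,441.57; Nwosu 6,343.92; Bergstrom 9,240.61.
At nearest $100: Ibarra $14,000; Quinlan $21,400; Andrade $12,700; Becker $10,400; Nwosu $6,300; Bergstrom $9,200. Sum = $74,000.
Difference $74,100 − $74,000 = +$100 applied to largest allocation (Quinlan): Quinlan becomes $21,500.

Ibarra: $14,000 · Quinlan: $21,500 · Andrade: $12,700 · Becker: $10,400 · Nwosu: $6,300 · Bergstrom: $9,200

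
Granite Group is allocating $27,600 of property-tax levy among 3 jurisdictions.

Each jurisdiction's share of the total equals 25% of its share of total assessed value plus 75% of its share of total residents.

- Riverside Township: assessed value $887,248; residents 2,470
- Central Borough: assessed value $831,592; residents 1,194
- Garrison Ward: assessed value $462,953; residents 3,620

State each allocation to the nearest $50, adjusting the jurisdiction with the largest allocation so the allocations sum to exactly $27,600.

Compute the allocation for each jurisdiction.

Assessed value total 2,181,793; residents total 7,284.
Blended shares (25% assessed value + 75% residents): Riverside Township 0.3560; Central Borough 0.2182; Garrison Ward 0.4258.
Raw shares: Riverside Township 9,825.31; Central Borough 6,023.10; Garrison Ward 11,751.59.
Rounded to nearest $50: Riverside Township $9,850; Central Borough $6,000; Garrison Ward $11,750. Sum = $27,600.
Rounded total matches; no reconciliation needed.

Riverside Township: $9,850 | Central Borough: $6,000 | Garrison Ward: $11,750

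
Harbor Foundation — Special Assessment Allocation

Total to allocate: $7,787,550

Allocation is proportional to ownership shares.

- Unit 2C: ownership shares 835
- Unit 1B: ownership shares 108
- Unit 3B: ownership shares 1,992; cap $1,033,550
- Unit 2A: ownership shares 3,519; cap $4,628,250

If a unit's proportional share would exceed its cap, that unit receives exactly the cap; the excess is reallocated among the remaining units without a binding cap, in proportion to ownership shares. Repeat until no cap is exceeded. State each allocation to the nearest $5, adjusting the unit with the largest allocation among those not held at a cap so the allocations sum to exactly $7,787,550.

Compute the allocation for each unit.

Combined ownership shares = 6,454.
Unconstrained shares: Unit 2C 1,007,530.87; Unit 1B 130,315.37; Unit 3B 2,403,594.61; Unit 2A 4,246,109.15.
Capped: Unit 3B ($1,033,550); remaining pool $6,754,000 reallocated over remaining ownership shares 4,462.
Capped: Unit 2A ($4,628,250); remaining pool $2,125,750 reallocated over remaining ownership shares 943.
Redistributed shares: Unit 2C 1,882,291.89 → $1,882,290; Unit 1B 243,458.11 → $243,460.

Unit 2C: $1,882,290 | Unit 1B: $243,460 | Unit 3B: $1,033,550 | Unit 2A: $4,628,250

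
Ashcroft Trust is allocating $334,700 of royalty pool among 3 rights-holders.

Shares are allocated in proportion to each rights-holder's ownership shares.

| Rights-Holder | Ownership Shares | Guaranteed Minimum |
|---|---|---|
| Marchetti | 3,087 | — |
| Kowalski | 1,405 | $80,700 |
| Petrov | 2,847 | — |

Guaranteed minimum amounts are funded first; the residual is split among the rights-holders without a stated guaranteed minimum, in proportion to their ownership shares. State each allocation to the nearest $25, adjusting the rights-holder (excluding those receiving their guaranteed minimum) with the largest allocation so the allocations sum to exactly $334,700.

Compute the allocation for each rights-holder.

Fund the minimums — Kowalski $80,700. Residual $254,000.
Residual split over remaining ownership shares 5,934: Marchetti 132,136.50 → $132,125; Petrov 121,863.50 → $121,875.

Marchetti: $132,125 | Kowalski: $80,700 | Petrov: $121,875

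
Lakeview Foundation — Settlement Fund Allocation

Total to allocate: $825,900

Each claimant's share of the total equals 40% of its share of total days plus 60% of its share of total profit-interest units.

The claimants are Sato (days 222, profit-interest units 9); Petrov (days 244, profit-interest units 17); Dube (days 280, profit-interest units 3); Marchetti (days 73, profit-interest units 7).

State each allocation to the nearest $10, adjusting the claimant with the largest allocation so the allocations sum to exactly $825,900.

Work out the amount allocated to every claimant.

Sato: $213,430; Petrov: $332,430; Dube: $154,240; Marchetti: $125,800

Days total 819; profit-interest units total 36.
Blended shares (40% days + 60% profit-interest units): Sato 0.2584; Petrov 0.4025; Dube 0.1868; Marchetti 0.1523.
Raw shares: Sato 213,433.13; Petrov 332,427.27; Dube 154,238.59; Marchetti 125,801.01.
Rounded to nearest $10: Sato $213,430; Petrov $332,430; Dube $154,240; Marchetti $125,800. Sum = $825,900.
Rounded total matches; no reconciliation needed.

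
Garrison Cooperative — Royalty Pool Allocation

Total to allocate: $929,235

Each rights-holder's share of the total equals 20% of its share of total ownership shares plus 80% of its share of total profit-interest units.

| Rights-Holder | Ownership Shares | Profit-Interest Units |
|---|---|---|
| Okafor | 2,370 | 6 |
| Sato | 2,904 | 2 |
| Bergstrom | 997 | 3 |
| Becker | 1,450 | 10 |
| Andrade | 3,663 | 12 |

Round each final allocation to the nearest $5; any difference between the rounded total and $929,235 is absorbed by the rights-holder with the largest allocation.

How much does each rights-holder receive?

Okafor: $173,850; Sato: $92,460; Bergstrom: $83,855; Becker: $248,940; Andrade: $330,130

Ownership shares total 11,384; profit-interest units total 33.
Combined weights (20% ownership shares + 80% profit-interest units): Okafor 0.1871; Sato 0.0995; Bergstrom 0.0902; Becker 0.2679; Andrade 0.3553.
Proportional shares: Okafor 173,852.37; Sato 92,462.43; Bergstrom 83,857.03; Becker 248,940.75; Andrade 330,122.41.
After rounding ($5): Okafor $173,850; Sato $92,460; Bergstrom $83,855; Becker $248,940; Andrade $330,120. Sum = $929,225.
Difference $929,235 − $929,225 = +$10 applied to largest allocation (Andrade): Andrade becomes $330,130.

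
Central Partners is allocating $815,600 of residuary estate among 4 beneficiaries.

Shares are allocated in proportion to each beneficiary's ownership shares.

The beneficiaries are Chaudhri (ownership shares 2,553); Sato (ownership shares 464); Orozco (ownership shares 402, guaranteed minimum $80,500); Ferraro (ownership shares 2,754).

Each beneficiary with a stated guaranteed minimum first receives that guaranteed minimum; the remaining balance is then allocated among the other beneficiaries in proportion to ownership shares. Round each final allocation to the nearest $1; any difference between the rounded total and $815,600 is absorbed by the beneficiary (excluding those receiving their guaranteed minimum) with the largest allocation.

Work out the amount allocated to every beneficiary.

Minimums first: Orozco $80,500. Remaining pool $735,100.
Remaining pool split over remaining ownership shares 5,771: Chaudhri 325,196.73 → $325,197; Sato 59,103.52 → $59,104; Ferraro 350,799.76 → $350,800.
Rounding difference −$1 applied to Ferraro → $350,799.

Chaudhri: $325,197 · Sato: $59,104 · Orozco: $80,500 · Ferraro: $350,799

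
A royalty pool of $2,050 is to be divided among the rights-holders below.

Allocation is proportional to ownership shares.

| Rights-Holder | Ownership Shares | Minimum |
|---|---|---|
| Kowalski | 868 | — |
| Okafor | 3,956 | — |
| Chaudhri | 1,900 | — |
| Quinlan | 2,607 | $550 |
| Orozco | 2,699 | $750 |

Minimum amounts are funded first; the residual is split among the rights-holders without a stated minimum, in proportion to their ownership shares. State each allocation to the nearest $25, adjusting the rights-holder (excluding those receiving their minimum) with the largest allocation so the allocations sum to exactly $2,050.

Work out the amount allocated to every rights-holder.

Guaranteed amounts: Quinlan $550; Orozco $750. Remaining pool $750.
Remaining pool split over remaining ownership shares 6,724: Kowalski 96.82 → $100; Okafor 441.26 → $450; Chaudhri 211.93 → $200.

Kowalski: $100 | Okafor: $450 | Chaudhri: $200 | Quinlan: $550 | Orozco: $750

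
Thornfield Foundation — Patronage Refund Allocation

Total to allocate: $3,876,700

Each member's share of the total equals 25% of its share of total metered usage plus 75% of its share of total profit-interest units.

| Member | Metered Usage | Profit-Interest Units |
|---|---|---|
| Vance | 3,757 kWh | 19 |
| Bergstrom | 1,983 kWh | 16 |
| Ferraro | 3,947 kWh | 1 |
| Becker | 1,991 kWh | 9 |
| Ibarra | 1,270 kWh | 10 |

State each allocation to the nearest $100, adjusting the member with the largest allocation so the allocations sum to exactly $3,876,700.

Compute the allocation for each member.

Vance: $1,285,600; Bergstrom: $994,300; Ferraro: $348,300; Becker: $624,800; Ibarra: $623,700

Metered usage total 12,948; profit-interest units total 55.
Composite weights (25% metered usage + 75% profit-interest units): Vance 0.3316; Bergstrom 0.2565; Ferraro 0.0898; Becker 0.1612; Ibarra 0.1609.
Unrounded shares: Vance 1,285,634.17; Bergstrom 994,255.64; Ferraro 348,302.28; Becker 624,805.81; Ibarra 623,702.10.
Rounded to nearest $100: Vance $1,285,600; Bergstrom $994,300; Ferraro $348,300; Becker $624,800; Ibarra $623,700. Sum = $3,876,700.
No rounding difference to absorb.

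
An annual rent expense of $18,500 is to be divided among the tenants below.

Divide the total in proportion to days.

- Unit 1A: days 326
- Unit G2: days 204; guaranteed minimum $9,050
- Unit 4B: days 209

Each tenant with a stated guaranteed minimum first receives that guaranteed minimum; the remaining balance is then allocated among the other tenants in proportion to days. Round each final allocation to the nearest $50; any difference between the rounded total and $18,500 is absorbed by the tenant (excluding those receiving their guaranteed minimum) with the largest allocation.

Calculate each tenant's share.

Fund the minimums — Unit G2 $9,050. Residual $9,450.
Residual split over remaining days 535: Unit 1A 5,758.32 → $5,750; Unit 4B 3,691.68 → $3,700.

Unit 1A: $5,750 · Unit G2: $9,050 · Unit 4B: $3,700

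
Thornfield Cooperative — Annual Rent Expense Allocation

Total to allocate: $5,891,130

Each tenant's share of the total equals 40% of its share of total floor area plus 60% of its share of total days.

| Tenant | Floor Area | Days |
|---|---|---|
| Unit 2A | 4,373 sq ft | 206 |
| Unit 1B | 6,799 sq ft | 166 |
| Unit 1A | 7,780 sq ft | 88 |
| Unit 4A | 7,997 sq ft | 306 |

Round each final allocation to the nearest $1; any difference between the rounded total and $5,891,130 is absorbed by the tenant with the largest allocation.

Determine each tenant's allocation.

Totals — floor area 26,949, days 766.
Combined weights (40% floor area + 60% days): Unit 2A 0.2263; Unit 1B 0.2309; Unit 1A 0.1844; Unit 4A 0.3584.
Raw shares: Unit 2A 1,332,959.42; Unit 1B 1,360,513.21; Unit 1A 1,086,364.94; Unit 4A 2,111,292.42.
At nearest $1: Unit 2A $1,332,959; Unit 1B $1,360,513; Unit 1A $1,086,365; Unit 4A $2,111,292. Sum = $5,891,129.
Difference $5,891,130 − $5,891,129 = +$1 applied to largest allocation (Unit 4A): Unit 4A becomes $2,111,293.

Unit 2A: $1,332,959; Unit 1B: $1,360,513; Unit 1A: $1,086,365; Unit 4A: $2,111,293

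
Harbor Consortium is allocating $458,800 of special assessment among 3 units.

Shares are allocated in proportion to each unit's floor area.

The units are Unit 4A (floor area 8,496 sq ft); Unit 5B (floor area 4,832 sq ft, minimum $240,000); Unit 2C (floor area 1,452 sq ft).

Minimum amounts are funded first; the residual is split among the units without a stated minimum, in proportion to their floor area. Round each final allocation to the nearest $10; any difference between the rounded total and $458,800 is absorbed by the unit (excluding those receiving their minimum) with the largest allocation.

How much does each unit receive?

Guaranteed amounts: Unit 5B $240,000. Residual $218,800.
Residual split over remaining floor area 9,948: Unit 4A 186,864.17 → $186,860; Unit 2C 31,935.83 → $31,940.

Unit 4A: $186,860 | Unit 5B: $240,000 | Unit 2C: $31,940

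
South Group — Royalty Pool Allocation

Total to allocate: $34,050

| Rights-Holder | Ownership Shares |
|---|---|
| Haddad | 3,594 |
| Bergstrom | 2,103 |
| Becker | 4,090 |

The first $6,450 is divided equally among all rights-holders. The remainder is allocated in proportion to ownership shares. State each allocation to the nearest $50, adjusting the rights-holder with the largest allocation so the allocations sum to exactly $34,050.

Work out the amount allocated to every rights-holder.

Haddad: $12,300 | Bergstrom: $8,100 | Becker: $13,650

$6,450 shared equally gives $2,150 per rights-holder.
Remainder $27,600 by ownership shares (total 9,787): Haddad 10,135.32 → $10,150; Bergstrom 5,930.60 → $5,950; Becker 11,534.08 → $11,550.
Rounding difference −$50 on remainder applied to Becker.
Totals: Haddad $2,150 + $10,150 = $12,300; Bergstrom $2,150 + $5,950 = $8,100; Becker $2,150 + $11,500 = $13,650.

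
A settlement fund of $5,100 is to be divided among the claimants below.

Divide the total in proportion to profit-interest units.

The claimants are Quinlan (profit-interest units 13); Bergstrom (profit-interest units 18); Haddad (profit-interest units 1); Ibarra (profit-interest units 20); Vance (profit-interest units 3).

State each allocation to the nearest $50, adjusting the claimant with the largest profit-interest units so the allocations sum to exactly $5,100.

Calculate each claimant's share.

Total profit-interest units = 13 + 18 + 1 + 20 + 3 = 55.
Unrounded shares: Quinlan 1,205.45; Bergstrom 1,669.09; Haddad 92.73; Ibarra 1,854.55; Vance 278.18.
Rounded to nearest $50: Quinlan $1,200; Bergstrom $1,650; Haddad $100; Ibarra $1,850; Vance $300. Sum = $5,100.
Sum already equals the total — no adjustment.

Quinlan: $1,200; Bergstrom: $1,650; Haddad: $100; Ibarra: $1,850; Vance: $300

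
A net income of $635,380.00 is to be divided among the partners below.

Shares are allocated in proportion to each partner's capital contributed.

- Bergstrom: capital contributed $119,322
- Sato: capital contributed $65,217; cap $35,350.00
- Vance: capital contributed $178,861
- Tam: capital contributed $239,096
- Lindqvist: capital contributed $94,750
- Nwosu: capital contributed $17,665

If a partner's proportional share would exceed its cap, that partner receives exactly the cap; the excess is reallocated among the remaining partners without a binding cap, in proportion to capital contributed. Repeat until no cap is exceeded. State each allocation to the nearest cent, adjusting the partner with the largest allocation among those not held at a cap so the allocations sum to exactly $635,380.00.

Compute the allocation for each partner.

Sum of capital contributed: 714,911.
Unconstrained shares: Bergstrom 106,047.9030; Sato 57,961.8686; Vance 158,963.4265; Tam 212,497.5227; Lindqvist 84,209.4401; Nwosu 15,699.8391.
Cap binds for Sato ($35,350.00); residual $600,030.00 reallocated over remaining capital contributed 649,694.
Shares after redistribution: Bergstrom 110,200.7709 → $110,200.77; Vance 165,188.4823 → $165,188.48; Tam 220,818.9900 → $220,818.99; Lindqvist 87,507.1072 → $87,507.11; Nwosu 16,314.6496 → $16,314.65.

Bergstrom: $110,200.77; Sato: $35,350.00; Vance: $165,188.48; Tam: $220,818.99; Lindqvist: $87,507.11; Nwosu: $16,314.65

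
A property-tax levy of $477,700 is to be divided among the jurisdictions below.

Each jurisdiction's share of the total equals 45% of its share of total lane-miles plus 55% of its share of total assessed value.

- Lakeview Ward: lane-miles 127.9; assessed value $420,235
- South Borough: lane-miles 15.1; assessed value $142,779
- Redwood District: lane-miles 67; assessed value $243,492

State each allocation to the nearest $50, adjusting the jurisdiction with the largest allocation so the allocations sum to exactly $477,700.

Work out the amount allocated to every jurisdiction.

Totals — lane-miles 210, assessed value 806,506.
Blended shares (45% lane-miles + 55% assessed value): Lakeview Ward 0.5607; South Borough 0.1297; Redwood District 0.3096.
Unrounded shares: Lakeview Ward 267,823.64; South Borough 61,970.04; Redwood District 147,906.32.
After rounding ($50): Lakeview Ward $267,800; South Borough $61,950; Redwood District $147,900. Sum = $477,650.
Difference $477,700 − $477,650 = +$50 applied to largest allocation (Lakeview Ward): Lakeview Ward becomes $267,850.

Lakeview Ward: $267,850 · South Borough: $61,950 · Redwood District: $147,900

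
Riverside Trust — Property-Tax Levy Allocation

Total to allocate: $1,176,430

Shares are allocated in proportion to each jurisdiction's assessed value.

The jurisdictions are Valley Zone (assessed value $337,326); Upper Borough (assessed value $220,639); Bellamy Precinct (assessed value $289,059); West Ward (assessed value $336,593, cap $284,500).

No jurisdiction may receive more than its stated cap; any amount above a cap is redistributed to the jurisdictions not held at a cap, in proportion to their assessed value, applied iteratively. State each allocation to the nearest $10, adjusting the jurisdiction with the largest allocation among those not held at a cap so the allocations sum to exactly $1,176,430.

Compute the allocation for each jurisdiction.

Valley Zone: $355,210; Upper Borough: $232,340; Bellamy Precinct: $304,380; West Ward: $284,500

Sum of assessed value: 1,183,617.
Unconstrained shares: Valley Zone 335,277.73; Upper Borough 219,299.27; Bellamy Precinct 287,303.81; West Ward 334,549.19.
Capped: West Ward ($284,500); remaining pool $891,930 reallocated over remaining assessed value 847,024.
Remaining shares: Valley Zone 355,209.75 → $355,210; Upper Borough 232,336.44 → $232,340; Bellamy Precinct 304,383.81 → $304,380.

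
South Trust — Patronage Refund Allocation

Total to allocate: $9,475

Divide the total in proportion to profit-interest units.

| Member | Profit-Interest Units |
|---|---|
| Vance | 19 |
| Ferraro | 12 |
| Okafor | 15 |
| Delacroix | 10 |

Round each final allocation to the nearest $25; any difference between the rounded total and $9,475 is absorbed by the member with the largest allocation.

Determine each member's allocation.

Total profit-interest units = 56.
Pro-rata amounts: Vance 19/56 × $9,475 = 3,214.73; Ferraro 12/56 × $9,475 = 2,030.36; Okafor 15/56 × $9,475 = 2,537.95; Delacroix 10/56 × $9,475 = 1,691.96.
Rounded to nearest $25: Vance $3,225; Ferraro $2,025; Okafor $2,550; Delacroix $1,700. Sum = $9,500.
Difference $9,475 − $9,500 = −$25 applied to largest allocation (Vance): Vance becomes $3,200.

Vance: $3,200 | Ferraro: $2,025 | Okafor: $2,550 | Delacroix: $1,700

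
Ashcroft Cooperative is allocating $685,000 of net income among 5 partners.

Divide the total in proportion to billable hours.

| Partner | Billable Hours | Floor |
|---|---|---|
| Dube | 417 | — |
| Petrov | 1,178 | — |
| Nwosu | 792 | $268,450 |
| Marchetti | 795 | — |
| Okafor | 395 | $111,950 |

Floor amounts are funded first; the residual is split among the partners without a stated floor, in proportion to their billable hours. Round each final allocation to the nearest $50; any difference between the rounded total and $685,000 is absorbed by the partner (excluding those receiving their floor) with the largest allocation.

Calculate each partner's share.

Fund the minimums — Nwosu $268,450; Okafor $111,950. Residual $304,600.
Residual split over remaining billable hours 2,390: Dube 53,145.69 → $53,150; Petrov 150,133.39 → $150,150; Marchetti 101,320.92 → $101,300.

Dube: $53,150; Petrov: $150,150; Nwosu: $268,450; Marchetti: $101,300; Okafor: $111,950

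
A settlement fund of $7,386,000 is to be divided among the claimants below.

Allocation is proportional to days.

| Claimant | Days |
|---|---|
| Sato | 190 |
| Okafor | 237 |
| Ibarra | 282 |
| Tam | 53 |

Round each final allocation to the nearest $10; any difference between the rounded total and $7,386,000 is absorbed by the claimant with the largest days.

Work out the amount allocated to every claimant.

Total days = 190 + 237 + 282 + 53 = 762.
Raw shares: Sato 1,841,653.54; Okafor 2,297,220.47; Ibarra 2,733,401.57; Tam 513,724.41.
After rounding ($10): Sato $1,841,650; Okafor $2,297,220; Ibarra $2,733,400; Tam $513,720. Sum = $7,385,990.
Difference $7,386,000 − $7,385,990 = +$10 applied to largest days (Ibarra): Ibarra becomes $2,733,410.

Sato: $1,841,650 · Okafor: $2,297,220 · Ibarra: $2,733,410 · Tam: $513,720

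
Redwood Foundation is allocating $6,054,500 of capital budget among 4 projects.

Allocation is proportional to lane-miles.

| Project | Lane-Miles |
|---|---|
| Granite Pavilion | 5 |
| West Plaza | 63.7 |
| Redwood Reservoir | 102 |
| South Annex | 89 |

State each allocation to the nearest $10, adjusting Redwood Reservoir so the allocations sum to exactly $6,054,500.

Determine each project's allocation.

Granite Pavilion: $116,570 | West Plaza: $1,485,070 | Redwood Reservoir: $2,377,960 | South Annex: $2,074,900

Combined lane-miles = 259.7.
Raw shares: Granite Pavilion 5/259.7 × $6,054,500 = 116,567.19; West Plaza 63.7/259.7 × $6,054,500 = 1,485,066.04; Redwood Reservoir 102/259.7 × $6,054,500 = 2,377,970.74; South Annex 89/259.7 × $6,054,500 = 2,074,896.03.
At nearest $10: Granite Pavilion $116,570; West Plaza $1,485,070; Redwood Reservoir $2,377,970; South Annex $2,074,900. Sum = $6,054,510.
Difference $6,054,500 − $6,054,510 = −$10 applied to Redwood Reservoir: Redwood Reservoir becomes $2,377,960.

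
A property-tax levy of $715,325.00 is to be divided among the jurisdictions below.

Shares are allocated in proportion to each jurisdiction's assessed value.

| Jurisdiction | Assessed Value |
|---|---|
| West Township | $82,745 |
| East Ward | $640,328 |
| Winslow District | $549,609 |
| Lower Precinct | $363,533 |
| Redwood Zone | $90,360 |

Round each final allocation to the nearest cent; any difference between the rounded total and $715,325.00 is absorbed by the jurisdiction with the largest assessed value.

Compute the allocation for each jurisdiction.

Total assessed value = 82,745 + 640,328 + 549,609 + 363,533 + 90,360 = 1,726,575.
Pro-rata amounts: West Township 34,281.4920; East Ward 265,289.7364; Winslow District 227,704.5932; Lower Precinct 150,612.7699; Redwood Zone 37,436.4085.
At nearest cent: West Township $34,281.49; East Ward $265,289.74; Winslow District $227,704.59; Lower Precinct $150,612.77; Redwood Zone $37,436.41. Sum = $715,325.00.
Rounded total matches; no reconciliation needed.

West Township: $34,281.49 | East Ward: $265,289.74 | Winslow District: $227,704.59 | Lower Precinct: $150,612.77 | Redwood Zone: $37,436.41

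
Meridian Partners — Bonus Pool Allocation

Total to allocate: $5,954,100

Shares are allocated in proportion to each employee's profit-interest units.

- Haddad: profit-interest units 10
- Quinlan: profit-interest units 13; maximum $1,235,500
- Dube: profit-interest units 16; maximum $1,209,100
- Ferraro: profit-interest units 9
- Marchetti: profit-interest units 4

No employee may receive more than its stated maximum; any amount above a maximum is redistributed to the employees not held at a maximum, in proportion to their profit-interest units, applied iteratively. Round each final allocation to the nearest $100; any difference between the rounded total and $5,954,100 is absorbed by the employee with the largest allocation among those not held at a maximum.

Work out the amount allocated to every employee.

Profit-interest units total: 52.
Unconstrained shares: Haddad 1,145,019.23; Quinlan 1,488,525.00; Dube 1,832,030.77; Ferraro 1,030,517.31; Marchetti 458,007.69.
Cap binds for Quinlan ($1,235,500), Dube ($1,209,100); remaining pool $3,509,500 reallocated over remaining profit-interest units 23.
Remaining shares: Haddad 1,525,869.57 → $1,525,900; Ferraro 1,373,282.61 → $1,373,300; Marchetti 610,347.83 → $610,300.

Haddad: $1,525,900 · Quinlan: $1,235,500 · Dube: $1,209,100 · Ferraro: $1,373,300 · Marchetti: $610,300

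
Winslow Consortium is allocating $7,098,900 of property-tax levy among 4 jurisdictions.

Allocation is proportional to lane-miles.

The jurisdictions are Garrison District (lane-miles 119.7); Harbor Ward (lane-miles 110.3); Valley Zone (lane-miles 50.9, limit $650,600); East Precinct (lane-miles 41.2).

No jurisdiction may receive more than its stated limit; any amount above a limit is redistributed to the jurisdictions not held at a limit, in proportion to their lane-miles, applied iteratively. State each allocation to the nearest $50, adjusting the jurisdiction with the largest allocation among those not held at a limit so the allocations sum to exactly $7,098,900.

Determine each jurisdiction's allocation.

Garrison District: $2,846,100; Harbor Ward: $2,622,600; Valley Zone: $650,600; East Precinct: $979,600

Sum of lane-miles: 322.1.
Unconstrained shares: Garrison District 2,638,119.62; Harbor Ward 2,430,948.99; Valley Zone 1,121,806.92; East Precinct 908,024.46.
Capped: Valley Zone ($650,600); residual $6,448,300 reallocated over remaining lane-miles 271.2.
Redistributed shares: Garrison District 2,846,097.01 → $2,846,100; Harbor Ward 2,622,593.99 → $2,622,600; East Precinct 979,609.00 → $979,600.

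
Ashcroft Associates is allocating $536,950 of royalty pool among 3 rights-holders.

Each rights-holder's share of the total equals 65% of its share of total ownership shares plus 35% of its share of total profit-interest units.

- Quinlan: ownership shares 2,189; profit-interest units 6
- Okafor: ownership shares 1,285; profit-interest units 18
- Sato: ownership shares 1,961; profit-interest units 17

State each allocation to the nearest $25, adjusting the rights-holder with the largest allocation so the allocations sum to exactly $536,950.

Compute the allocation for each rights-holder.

Quinlan: $168,075; Okafor: $165,025; Sato: $203,850

Totals — ownership shares 5,435, profit-interest units 41.
Blended shares (65% ownership shares + 35% profit-interest units): Quinlan 0.3130; Okafor 0.3073; Sato 0.3796.
Unrounded shares: Quinlan 168,072.57; Okafor 165,025.35; Sato 203,852.08.
At nearest $25: Quinlan $168,075; Okafor $165,025; Sato $203,850. Sum = $536,950.
No rounding difference to absorb.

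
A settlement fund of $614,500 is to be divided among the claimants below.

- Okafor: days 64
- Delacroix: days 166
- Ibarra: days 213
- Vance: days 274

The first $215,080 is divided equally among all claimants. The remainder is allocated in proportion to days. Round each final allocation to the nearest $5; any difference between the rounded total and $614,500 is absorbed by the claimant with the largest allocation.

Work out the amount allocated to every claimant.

Okafor: $89,425; Delacroix: $146,245; Ibarra: $172,425; Vance: $206,405

Equal tier: $215,080 ÷ 4 = $53,770 apiece.
Remainder $399,420 by days (total 717): Okafor 35,652.55 → $35,655; Delacroix 92,473.81 → $92,475; Ibarra 118,656.15 → $118,655; Vance 152,637.49 → $152,635.
Totals: Okafor $53,770 + $35,655 = $89,425; Delacroix $53,770 + $92,475 = $146,245; Ibarra $53,770 + $118,655 = $172,425; Vance $53,770 + $152,635 = $206,405.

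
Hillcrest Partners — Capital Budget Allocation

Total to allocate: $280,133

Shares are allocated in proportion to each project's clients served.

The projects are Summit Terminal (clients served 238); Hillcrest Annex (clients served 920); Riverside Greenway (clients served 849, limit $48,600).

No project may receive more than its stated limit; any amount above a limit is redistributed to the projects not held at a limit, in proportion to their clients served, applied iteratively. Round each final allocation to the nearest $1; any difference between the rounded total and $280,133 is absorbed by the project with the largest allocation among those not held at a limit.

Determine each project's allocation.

Summit Terminal: $47,586; Hillcrest Annex: $183,947; Riverside Greenway: $48,600

Clients served total: 2,007.
Pro-rata shares before constraints: Summit Terminal 33,219.56; Hillcrest Annex 128,411.74; Riverside Greenway 118,501.70.
Capped: Riverside Greenway ($48,600); remaining pool $231,533 reallocated over remaining clients served 1,158.
Redistributed shares: Summit Terminal 47,586.23 → $47,586; Hillcrest Annex 183,946.77 → $183,947.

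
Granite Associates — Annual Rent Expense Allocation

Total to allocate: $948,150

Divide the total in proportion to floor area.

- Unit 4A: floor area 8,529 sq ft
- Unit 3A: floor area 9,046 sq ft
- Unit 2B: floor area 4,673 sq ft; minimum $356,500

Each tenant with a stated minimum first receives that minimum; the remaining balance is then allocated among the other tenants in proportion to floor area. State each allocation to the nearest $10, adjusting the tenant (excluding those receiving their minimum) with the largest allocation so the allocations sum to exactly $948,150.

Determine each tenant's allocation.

Unit 4A: $287,120; Unit 3A: $304,530; Unit 2B: $356,500

Guaranteed amounts: Unit 2B $356,500. Balance $591,650.
Balance split over remaining floor area 17,575: Unit 4A 287,122.78 → $287,120; Unit 3A 304,527.22 → $304,530.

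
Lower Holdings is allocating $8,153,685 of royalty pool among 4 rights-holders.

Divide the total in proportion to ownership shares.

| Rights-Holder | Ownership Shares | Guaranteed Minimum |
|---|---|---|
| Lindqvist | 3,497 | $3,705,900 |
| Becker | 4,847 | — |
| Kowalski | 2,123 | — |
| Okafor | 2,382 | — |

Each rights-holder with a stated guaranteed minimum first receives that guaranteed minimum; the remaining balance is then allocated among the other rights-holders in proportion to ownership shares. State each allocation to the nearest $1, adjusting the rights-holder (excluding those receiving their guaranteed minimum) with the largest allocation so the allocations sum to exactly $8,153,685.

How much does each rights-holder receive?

Lindqvist: $3,705,900 | Becker: $2,305,219 | Kowalski: $1,009,693 | Okafor: $1,132,873

Minimums first: Lindqvist $3,705,900. Residual $4,447,785.
Residual split over remaining ownership shares 9,352: Becker 2,305,219.62 → $2,305,220; Kowalski 1,009,692.85 → $1,009,693; Okafor 1,132,872.53 → $1,132,873.
Rounding difference −$1 applied to Becker → $2,305,219.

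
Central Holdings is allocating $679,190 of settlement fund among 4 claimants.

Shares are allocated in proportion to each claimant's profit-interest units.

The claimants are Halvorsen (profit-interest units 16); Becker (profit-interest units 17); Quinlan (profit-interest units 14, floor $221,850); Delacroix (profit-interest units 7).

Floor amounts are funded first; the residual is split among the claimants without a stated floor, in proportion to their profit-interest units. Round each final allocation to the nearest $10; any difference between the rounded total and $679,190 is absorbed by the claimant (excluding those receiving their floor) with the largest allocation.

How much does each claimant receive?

Halvorsen: $182,940; Becker: $194,370; Quinlan: $221,850; Delacroix: $80,030

Guaranteed amounts: Quinlan $221,850. Residual $457,340.
Residual split over remaining profit-interest units 40: Halvorsen 182,936.00 → $182,940; Becker 194,369.50 → $194,370; Delacroix 80,034.50 → $80,030.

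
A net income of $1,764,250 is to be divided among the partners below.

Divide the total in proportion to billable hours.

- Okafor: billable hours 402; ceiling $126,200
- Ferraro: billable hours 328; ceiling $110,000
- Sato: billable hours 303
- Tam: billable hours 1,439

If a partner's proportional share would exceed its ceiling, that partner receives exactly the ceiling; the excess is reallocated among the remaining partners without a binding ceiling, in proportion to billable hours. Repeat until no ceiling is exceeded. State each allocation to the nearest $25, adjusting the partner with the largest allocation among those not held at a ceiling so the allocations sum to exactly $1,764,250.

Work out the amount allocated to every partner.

Total billable hours = 2,472.
Unconstrained shares: Okafor 286,904.73; Ferraro 234,091.42; Sato 216,249.09; Tam 1,027,004.75.
Capped: Okafor ($126,200), Ferraro ($110,000); remaining pool $1,528,050 reallocated over remaining billable hours 1,742.
Redistributed shares: Sato 265,785.96 → $265,775; Tam 1,262,264.04 → $1,262,275.

Okafor: $126,200; Ferraro: $110,000; Sato: $265,775; Tam: $1,262,275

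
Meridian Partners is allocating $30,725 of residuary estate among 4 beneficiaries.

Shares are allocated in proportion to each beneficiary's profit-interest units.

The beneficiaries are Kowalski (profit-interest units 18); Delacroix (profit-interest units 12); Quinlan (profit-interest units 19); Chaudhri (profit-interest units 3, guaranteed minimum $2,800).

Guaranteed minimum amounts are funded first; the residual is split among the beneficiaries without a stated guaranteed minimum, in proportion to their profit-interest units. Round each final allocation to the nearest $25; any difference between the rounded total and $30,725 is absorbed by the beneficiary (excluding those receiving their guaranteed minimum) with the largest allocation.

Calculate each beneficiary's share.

Guaranteed amounts: Chaudhri $2,800. Remaining pool $27,925.
Remaining pool split over remaining profit-interest units 49: Kowalski 10,258.16 → $10,250; Delacroix 6,838.78 → $6,850; Quinlan 10,828.06 → $10,825.

Kowalski: $10,250; Delacroix: $6,850; Quinlan: $10,825; Chaudhri: $2,800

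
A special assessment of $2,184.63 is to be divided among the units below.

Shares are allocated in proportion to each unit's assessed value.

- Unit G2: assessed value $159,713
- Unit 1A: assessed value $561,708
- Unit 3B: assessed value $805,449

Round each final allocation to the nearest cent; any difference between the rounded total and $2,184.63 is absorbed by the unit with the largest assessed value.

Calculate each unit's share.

Unit G2: $228.52 · Unit 1A: $803.69 · Unit 3B: $1,152.42

Sum of assessed value: 159,713 + 561,708 + 805,449 = 1,526,870.
Pro-rata amounts: Unit G2 228.5157; Unit 1A 803.6861; Unit 3B 1,152.4282.
Rounded to nearest cent: Unit G2 $228.52; Unit 1A $803.69; Unit 3B $1,152.43. Sum = $2,184.64.
Difference $2,184.63 − $2,184.64 = −$0.01 applied to largest assessed value (Unit 3B): Unit 3B becomes $1,152.42.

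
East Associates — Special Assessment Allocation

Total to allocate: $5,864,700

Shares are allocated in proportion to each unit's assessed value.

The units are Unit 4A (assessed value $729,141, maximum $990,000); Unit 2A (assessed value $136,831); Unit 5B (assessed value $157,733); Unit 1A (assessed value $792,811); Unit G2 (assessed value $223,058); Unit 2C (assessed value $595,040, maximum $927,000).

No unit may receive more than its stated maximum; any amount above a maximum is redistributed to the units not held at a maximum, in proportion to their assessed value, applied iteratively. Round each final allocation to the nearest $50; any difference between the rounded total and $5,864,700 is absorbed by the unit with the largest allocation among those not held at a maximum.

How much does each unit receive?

Unit 4A: $990,000 · Unit 2A: $412,200 · Unit 5B: $475,150 · Unit 1A: $2,388,400 · Unit G2: $671,950 · Unit 2C: $927,000

Assessed value total: 2,634,614.
Pro-rata shares before constraints: Unit 4A 1,623,081.49; Unit 2A 304,588.36; Unit 5B 351,116.61; Unit 1A 1,764,812.10; Unit G2 496,531.28; Unit 2C 1,324,570.16.
Held at cap: Unit 4A ($990,000), Unit 2C ($927,000); residual $3,947,700 reallocated over remaining assessed value 1,310,433.
Redistributed shares: Unit 2A 412,205.54 → $412,200; Unit 5B 475,173.14 → $475,150; Unit 1A 2,388,355.59 → $2,388,350; Unit G2 671,965.73 → $671,950.
Rounding difference +$50 applied to Unit 1A → $2,388,400.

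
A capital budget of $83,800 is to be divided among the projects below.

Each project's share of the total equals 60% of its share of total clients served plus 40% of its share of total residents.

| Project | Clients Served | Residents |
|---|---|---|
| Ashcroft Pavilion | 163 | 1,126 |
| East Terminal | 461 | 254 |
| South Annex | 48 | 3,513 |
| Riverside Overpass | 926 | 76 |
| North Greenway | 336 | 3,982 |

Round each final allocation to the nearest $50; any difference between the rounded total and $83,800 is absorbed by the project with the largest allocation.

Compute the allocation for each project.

Totals — clients served 1,934, residents 8,951.
Blended shares (60% clients served + 40% residents): Ashcroft Pavilion 0.1009; East Terminal 0.1544; South Annex 0.1719; Riverside Overpass 0.2907; North Greenway 0.2822.
Pro-rata amounts: Ashcroft Pavilion 8,454.34; East Terminal 12,936.23; South Annex 14,403.50; Riverside Overpass 24,358.69; North Greenway 23,647.23.
Rounded to nearest $50: Ashcroft Pavilion $8,450; East Terminal $12,950; South Annex $14,400; Riverside Overpass $24,350; North Greenway $23,650. Sum = $83,800.
No rounding difference to absorb.

Ashcroft Pavilion: $8,450 · East Terminal: $12,950 · South Annex: $14,400 · Riverside Overpass: $24,350 · North Greenway: $23,650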